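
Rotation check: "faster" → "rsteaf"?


Word: "faster", Candidate: "rsteaf"
Method: check if candidate is substring of word+word
"fasterfaster" contains "rsteaf"? No
Is rotation = No


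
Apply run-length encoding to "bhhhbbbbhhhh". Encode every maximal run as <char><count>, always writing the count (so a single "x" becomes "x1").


String: "bhhhbbbbhhhh"
Scanning for consecutive runs:
  'b' x 1
  'h' x 3
  'b' x 4
  'h' x 4
RLE = "b1h3b4h4"


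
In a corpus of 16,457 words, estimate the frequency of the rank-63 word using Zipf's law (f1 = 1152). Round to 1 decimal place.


Zipf's law: f(r) = f(1) / r
f(1) = 1152
f(63) = 1152 / 63
= 18.3 occurrences


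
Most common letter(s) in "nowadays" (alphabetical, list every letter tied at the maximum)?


Word: "nowadays"
Letter counts:
  'a': 2
  'd': 1
  'n': 1
  'o': 1
  's': 1
  'w': 1
  'y': 1
Maximum count = 2
Most frequent = 'a' (2 times each)


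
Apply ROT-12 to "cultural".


Word: "cultural"
Shift: 12
Each letter → (letter + shift) mod 26:
  'c' (2) + 12 = 14 → 'o'
  'u' (20) + 12 = 6 → 'g'
  'l' (11) + 12 = 23 → 'x'
  't' (19) + 12 = 5 → 'f'
  'u' (20) + 12 = 6 → 'g'
  'r' (17) + 12 = 3 → 'd'
  'a' (0) + 12 = 12 → 'm'
  'l' (11) + 12 = 23 → 'x'
Result = "ogxfgdmx"


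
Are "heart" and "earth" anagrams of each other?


Word 1: "heart" → sorted: aehrt
Word 2: "earth" → sorted: aehrt
Same letters? aehrt == aehrt
Anagram = Yes


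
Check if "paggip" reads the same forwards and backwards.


Word: "paggip"
Reversed: "piggap"
Forward == Backward? paggip != piggap
Palindrome = No


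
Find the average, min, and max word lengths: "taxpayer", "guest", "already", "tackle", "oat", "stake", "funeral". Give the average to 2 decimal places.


Lengths: "taxpayer"=8, "guest"=5, "already"=7, "tackle"=6, "oat"=3, "stake"=5, "funeral"=7
Sum = 41, Count = 7
Average = 41/7 = 5.86
= avg=5.86, min=3, max=8


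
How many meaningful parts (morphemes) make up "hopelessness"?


Word: "hopelessness"
Morphemes: hope + -less + -ness
Each morpheme carries meaning
= 3 morphemes


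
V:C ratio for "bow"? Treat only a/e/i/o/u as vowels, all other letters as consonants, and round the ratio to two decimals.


Word: "bow"
Vowels (a,e,i,o,u): 1
Consonants: 2
Ratio = 1/2
= 0.50


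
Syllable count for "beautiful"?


Word: "beautiful"
Syllable breakdown: beau | ti | ful
Counting: 3 parts
= 3 syllables


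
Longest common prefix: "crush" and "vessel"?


Word 1: "crush"
Word 2: "vessel"
Comparing from start:
  Pos 0: 'c' != 'v' (stop)
LCP = "" (length 0)


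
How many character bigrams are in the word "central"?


Word: "central" (length 7)
Number of 2-grams = length - 2 + 1 = 7 - 2 + 1
= 6


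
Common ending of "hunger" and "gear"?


Word 1: "hunger"
Word 2: "gear"
Comparing from end:
  Pos -1: 'r' == 'r'
  Pos -2: 'e' != 'a' (stop)
LCS = "r" (length 1)


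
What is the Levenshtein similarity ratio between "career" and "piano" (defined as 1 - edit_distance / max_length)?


Word 1: "career" (length 6)
Word 2: "piano" (length 5)
One optimal edit sequence:
  1. delete 'c'  (+1)
  2. substitute 'a' -> 'p'  (+1)
  3. substitute 'r' -> 'i'  (+1)
  4. substitute 'e' -> 'a'  (+1)
  5. substitute 'e' -> 'n'  (+1)
  6. substitute 'r' -> 'o'  (+1)
Edit distance = 6
Max length = max(6, 5) = 6
Similarity = 1 - 6/6
= 0.0000


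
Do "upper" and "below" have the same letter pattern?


Pattern of "upper": [0, 1, 1, 2, 3]
Pattern of "below": [0, 1, 2, 3, 4]
Patterns do not match
Same pattern = No


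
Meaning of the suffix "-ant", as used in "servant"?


Suffix: -ant
Example: servant = serve + -ant, with a spelling change
Meaning = one who / that which


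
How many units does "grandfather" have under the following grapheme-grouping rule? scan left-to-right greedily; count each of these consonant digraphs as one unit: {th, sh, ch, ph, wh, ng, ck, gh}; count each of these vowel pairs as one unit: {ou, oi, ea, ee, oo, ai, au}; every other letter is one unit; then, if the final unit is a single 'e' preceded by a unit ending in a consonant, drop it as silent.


Word: "grandfather" (11 letters)
Left-to-right scan:
  1. 'g' (letter)
  2. 'r' (letter)
  3. 'a' (letter)
  4. 'n' (letter)
  5. 'd' (letter)
  6. 'f' (letter)
  7. 'a' (letter)
  8. 'th' (digraph)
  9. 'e' (letter)
  10. 'r' (letter)
Units from scan: 10
Sound units = 10 units


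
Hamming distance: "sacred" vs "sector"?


Comparing character by character (same length = 6):
  Pos 0: 's' vs 's' =
  Pos 1: 'a' vs 'e' !=
  Pos 2: 'c' vs 'c' =
  Pos 3: 'r' vs 't' !=
  Pos 4: 'e' vs 'o' !=
  Pos 5: 'd' vs 'r' !=
Hamming distance = 4


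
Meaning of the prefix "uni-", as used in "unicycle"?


Prefix: uni-
As in: unicycle -> uni- + cycle
Meaning = one


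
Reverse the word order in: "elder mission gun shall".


Original: "elder mission gun shall"
Words (1..n): elder | mission | gun | shall
Reversed (n..1): shall | gun | mission | elder
Result = "shall gun mission elder"


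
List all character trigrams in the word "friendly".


Word: "friendly" (length 8)
Number of trigrams = 8 - 3 + 1 = 6
  Position 0: "fri"
  Position 1: "rie"
  Position 2: "ien"
  Position 3: "end"
  Position 4: "ndl"
  Position 5: "dly"
Trigrams = "fri", "rie", "ien", "end", "ndl", "dly"


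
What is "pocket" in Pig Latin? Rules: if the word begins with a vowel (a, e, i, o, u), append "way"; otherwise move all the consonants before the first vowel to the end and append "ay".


Word: "pocket"
Starts with consonant(s) → move to end, add 'ay'
Consonant cluster: "p"
Pig Latin = "ocketpay"


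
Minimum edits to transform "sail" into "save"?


Word 1: "sail" (length 4)
Word 2: "save" (length 4)
One optimal edit sequence (insert/delete/substitute each cost 1):
  1. keep 's'
  2. keep 'a'
  3. substitute 'i' -> 'v'  (+1)
  4. substitute 'l' -> 'e'  (+1)
Total edit operations: 2
Edit distance = 2


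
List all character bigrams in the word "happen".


Word: "happen" (length 6)
Number of bigrams = 6 - 2 + 1 = 5
  Position 0: "ha"
  Position 1: "ap"
  Position 2: "pp"
  Position 3: "pe"
  Position 4: "en"
Bigrams = "ha", "ap", "pp", "pe", "en"


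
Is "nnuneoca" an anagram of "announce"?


Word 1: "announce" → sorted: acennnou
Word 2: "nnuneoca" → sorted: acennnou
Same letters? acennnou == acennnou
Anagram = Yes


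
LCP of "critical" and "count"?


Word 1: "critical"
Word 2: "count"
Comparing from start:
  Pos 0: 'c' == 'c'
  Pos 1: 'r' != 'o' (stop)
LCP = "c" (length 1)


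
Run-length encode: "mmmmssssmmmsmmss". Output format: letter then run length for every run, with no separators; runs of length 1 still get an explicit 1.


String: "mmmmssssmmmsmmss"
Scanning for consecutive runs:
  'm' x 4
  's' x 4
  'm' x 3
  's' x 1
  'm' x 2
  's' x 2
RLE = "m4s4m3s1m2s2"


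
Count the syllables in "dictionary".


Word: "dictionary"
Syllable breakdown: dic · tion · ar · y
Counting: 4 parts
= 4 syllables


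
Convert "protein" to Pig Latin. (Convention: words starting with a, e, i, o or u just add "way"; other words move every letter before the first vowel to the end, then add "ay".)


Word: "protein"
Starts with consonant(s) → move to end, add 'ay'
Consonant cluster: "pr"
Pig Latin = "oteinpray"


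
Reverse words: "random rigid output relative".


Original: "random rigid output relative"
Words (1..n): random | rigid | output | relative
Reversed (n..1): relative | output | rigid | random
Result = "relative output rigid random"


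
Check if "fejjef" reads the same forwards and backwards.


Word: "fejjef"
Reversed: "fejjef"
Forward == Backward? fejjef == fejjef
Palindrome = Yes


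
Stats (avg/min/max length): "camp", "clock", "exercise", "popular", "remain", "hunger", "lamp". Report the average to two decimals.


Lengths: "camp"=4, "clock"=5, "exercise"=8, "popular"=7, "remain"=6, "hunger"=6, "lamp"=4
Sum = 40, Count = 7
Average = 40/7 = 5.71
= avg=5.71, min=4, max=8


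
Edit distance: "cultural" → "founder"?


Word 1: "cultural" (length 8)
Word 2: "founder" (length 7)
One optimal edit sequence (insert/delete/substitute each cost 1):
  1. insert 'f'  (+1)
  2. substitute 'c' -> 'o'  (+1)
  3. keep 'u'
  4. substitute 'l' -> 'n'  (+1)
  5. substitute 't' -> 'd'  (+1)
  6. substitute 'u' -> 'e'  (+1)
  7. keep 'r'
  8. delete 'a'  (+1)
  9. delete 'l'  (+1)
Total edit operations: 7
Edit distance = 7


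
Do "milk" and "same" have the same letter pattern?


Pattern of "milk": [0, 1, 2, 3]
Pattern of "same": [0, 1, 2, 3]
Patterns match
Same pattern = Yes


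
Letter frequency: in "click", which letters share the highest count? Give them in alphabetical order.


Word: "click"
Letter counts:
  'c': 2
  'i': 1
  'k': 1
  'l': 1
Maximum count = 2
Most frequent = 'c' (2 times each)


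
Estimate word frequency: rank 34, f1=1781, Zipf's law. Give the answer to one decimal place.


Zipf's law: f(r) = f(1) / r
f(1) = 1781
f(34) = 1781 / 34
= 52.4 occurrences


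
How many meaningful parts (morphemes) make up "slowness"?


Word: "slowness"
Morphemes: slow / -ness
Each morpheme carries meaning
= 2 morphemes


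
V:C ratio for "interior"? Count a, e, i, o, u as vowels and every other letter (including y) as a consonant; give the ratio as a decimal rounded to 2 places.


Word: "interior"
Vowels (a,e,i,o,u): 4
Consonants: 4
Ratio = 4/4
= 1.00


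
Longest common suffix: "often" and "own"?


Word 1: "often"
Word 2: "own"
Comparing from end:
  Pos -1: 'n' == 'n'
  Pos -2: 'e' != 'w' (stop)
LCS = "n" (length 1)


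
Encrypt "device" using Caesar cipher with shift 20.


Word: "device"
Shift: 20
Each letter → (letter + shift) mod 26:
  'd' (3) + 20 = 23 → 'x'
  'e' (4) + 20 = 24 → 'y'
  'v' (21) + 20 = 15 → 'p'
  'i' (8) + 20 = 2 → 'c'
  'c' (2) + 20 = 22 → 'w'
  'e' (4) + 20 = 24 → 'y'
Result = "xypcwy"


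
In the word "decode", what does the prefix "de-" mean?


Prefix: de-
As in: decode -> de- + code
Meaning = remove / reverse


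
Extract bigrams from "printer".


Word: "printer" (length 7)
Number of bigrams = 7 - 2 + 1 = 6
  Position 0: "pr"
  Position 1: "ri"
  Position 2: "in"
  Position 3: "nt"
  Position 4: "te"
  Position 5: "er"
Bigrams = "pr", "ri", "in", "nt", "te", "er"


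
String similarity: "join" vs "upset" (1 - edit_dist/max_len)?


Word 1: "join" (length 4)
Word 2: "upset" (length 5)
One optimal edit sequence:
  1. insert 'u'  (+1)
  2. substitute 'j' -> 'p'  (+1)
  3. substitute 'o' -> 's'  (+1)
  4. substitute 'i' -> 'e'  (+1)
  5. substitute 'n' -> 't'  (+1)
Edit distance = 5
Max length = max(4, 5) = 5
Similarity = 1 - 5/5
= 0.0000


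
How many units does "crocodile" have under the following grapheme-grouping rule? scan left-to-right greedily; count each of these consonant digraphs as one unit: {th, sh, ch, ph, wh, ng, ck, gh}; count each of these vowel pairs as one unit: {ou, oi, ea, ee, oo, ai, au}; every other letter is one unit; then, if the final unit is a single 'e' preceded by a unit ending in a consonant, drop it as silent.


Word: "crocodile" (9 letters)
Left-to-right scan:
  1. 'c' (letter)
  2. 'r' (letter)
  3. 'o' (letter)
  4. 'c' (letter)
  5. 'o' (letter)
  6. 'd' (letter)
  7. 'i' (letter)
  8. 'l' (letter)
  9. 'e' (letter)
Units from scan: 9
Final unit is 'e' after a consonant -> drop as silent (-1)
Sound units = 8 units


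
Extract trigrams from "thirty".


Word: "thirty" (length 6)
Number of trigrams = 6 - 3 + 1 = 4
  Position 0: "thi"
  Position 1: "hir"
  Position 2: "irt"
  Position 3: "rty"
Trigrams = "thi", "hir", "irt", "rty"


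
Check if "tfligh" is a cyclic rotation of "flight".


Word: "flight", Candidate: "tfligh"
Method: check if candidate is substring of word+word
"flightflight" contains "tfligh"? Yes
Is rotation = Yes


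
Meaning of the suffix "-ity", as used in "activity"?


Suffix: -ity
Example: activity (active + -ity, with a spelling change)
Meaning = quality of


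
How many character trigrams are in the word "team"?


Word: "team" (length 4)
Number of 3-grams = length - 3 + 1 = 4 - 3 + 1
= 2


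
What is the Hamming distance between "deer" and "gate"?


Comparing character by character (same length = 4):
  Pos 0: 'd' vs 'g' !=
  Pos 1: 'e' vs 'a' !=
  Pos 2: 'e' vs 't' !=
  Pos 3: 'r' vs 'e' !=
Hamming distance = 4


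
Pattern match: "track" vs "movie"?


Pattern of "track": [0, 1, 2, 3, 4]
Pattern of "movie": [0, 1, 2, 3, 4]
Patterns match
Same pattern = Yes


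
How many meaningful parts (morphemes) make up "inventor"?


Word: "inventor"
Morphemes: invent | -or
Each morpheme carries meaning
= 2 morphemes


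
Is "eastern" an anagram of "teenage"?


Word 1: "teenage" → sorted: aeeegnt
Word 2: "eastern" → sorted: aeenrst
Same letters? aeeegnt != aeenrst
Anagram = No


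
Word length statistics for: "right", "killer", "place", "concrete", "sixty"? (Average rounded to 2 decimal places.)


Lengths: "right"=5, "killer"=6, "place"=5, "concrete"=8, "sixty"=5
Sum = 29, Count = 5
Average = 29/5 = 5.80
= avg=5.80, min=5, max=8


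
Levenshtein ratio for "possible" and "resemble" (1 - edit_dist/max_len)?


Word 1: "possible" (length 8)
Word 2: "resemble" (length 8)
One optimal edit sequence:
  1. substitute 'p' -> 'r'  (+1)
  2. substitute 'o' -> 'e'  (+1)
  3. keep 's'
  4. substitute 's' -> 'e'  (+1)
  5. substitute 'i' -> 'm'  (+1)
  6. keep 'b'
  7. keep 'l'
  8. keep 'e'
Edit distance = 4
Max length = max(8, 8) = 8
Similarity = 1 - 4/8
= 0.5000


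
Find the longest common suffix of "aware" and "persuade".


Word 1: "aware"
Word 2: "persuade"
Comparing from end:
  Pos -1: 'e' == 'e'
  Pos -2: 'r' != 'd' (stop)
LCS = "e" (length 1)


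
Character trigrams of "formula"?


Word: "formula" (length 7)
Number of trigrams = 7 - 3 + 1 = 5
  Position 0: "for"
  Position 1: "orm"
  Position 2: "rmu"
  Position 3: "mul"
  Position 4: "ula"
Trigrams = "for", "orm", "rmu", "mul", "ula"


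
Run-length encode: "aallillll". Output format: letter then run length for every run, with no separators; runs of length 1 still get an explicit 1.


String: "aallillll"
Scanning for consecutive runs:
  'a' x 2
  'l' x 2
  'i' x 1
  'l' x 4
RLE = "a2l2i1l4"


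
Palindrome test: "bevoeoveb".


Word: "bevoeoveb"
Reversed: "bevoeoveb"
Forward == Backward? bevoeoveb == bevoeoveb
Palindrome = Yes


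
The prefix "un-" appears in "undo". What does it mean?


Prefix: un-
As in: undo -> un- + do
Meaning = not / reverse


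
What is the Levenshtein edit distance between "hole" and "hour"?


Word 1: "hole" (length 4)
Word 2: "hour" (length 4)
One optimal edit sequence (insert/delete/substitute each cost 1):
  1. keep 'h'
  2. keep 'o'
  3. substitute 'l' -> 'u'  (+1)
  4. substitute 'e' -> 'r'  (+1)
Total edit operations: 2
Edit distance = 2


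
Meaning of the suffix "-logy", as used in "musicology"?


Suffix: -logy
Example: musicology (music + -logy, with a spelling change)
Meaning = study of


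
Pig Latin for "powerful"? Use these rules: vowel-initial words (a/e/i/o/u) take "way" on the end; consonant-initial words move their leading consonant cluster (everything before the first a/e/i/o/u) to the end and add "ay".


Word: "powerful"
Starts with consonant(s) → move to end, add 'ay'
Consonant cluster: "p"
Pig Latin = "owerfulpay"


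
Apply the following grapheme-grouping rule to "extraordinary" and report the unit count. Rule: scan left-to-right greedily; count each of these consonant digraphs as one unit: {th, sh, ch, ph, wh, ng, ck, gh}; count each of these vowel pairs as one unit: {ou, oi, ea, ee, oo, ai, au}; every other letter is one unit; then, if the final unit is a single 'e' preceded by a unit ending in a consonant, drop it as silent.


Word: "extraordinary" (13 letters)
Left-to-right scan:
  (1) 'e' (letter)
  (2) 'x' (letter)
  (3) 't' (letter)
  (4) 'r' (letter)
  (5) 'a' (letter)
  (6) 'o' (letter)
  (7) 'r' (letter)
  (8) 'd' (letter)
  (9) 'i' (letter)
  (10) 'n' (letter)
  (11) 'a' (letter)
  (12) 'r' (letter)
  (13) 'y' (letter)
Units from scan: 13
Sound units = 13 units


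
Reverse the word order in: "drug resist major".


Original: "drug resist major"
Words (1..n): drug | resist | major
Reversed (n..1): major | resist | drug
Result = "major resist drug"


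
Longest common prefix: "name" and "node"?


Word 1: "name"
Word 2: "node"
Comparing from start:
  Pos 0: 'n' == 'n'
  Pos 1: 'a' != 'o' (stop)
LCP = "n" (length 1)


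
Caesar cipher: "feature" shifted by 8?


Word: "feature"
Shift: 8
Each letter → (letter + shift) mod 26:
  'f' (5) + 8 = 13 → 'n'
  'e' (4) + 8 = 12 → 'm'
  'a' (0) + 8 = 8 → 'i'
  't' (19) + 8 = 1 → 'b'
  'u' (20) + 8 = 2 → 'c'
  'r' (17) + 8 = 25 → 'z'
  'e' (4) + 8 = 12 → 'm'
Result = "nmibczm"


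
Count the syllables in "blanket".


Word: "blanket"
Syllable breakdown: blan | ket
Counting: 2 parts
= 2 syllables


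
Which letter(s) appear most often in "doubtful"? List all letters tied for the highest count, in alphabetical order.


Word: "doubtful"
Letter counts:
  'b': 1
  'd': 1
  'f': 1
  'l': 1
  'o': 1
  't': 1
  'u': 2
Maximum count = 2
Most frequent = 'u' (2 times each)


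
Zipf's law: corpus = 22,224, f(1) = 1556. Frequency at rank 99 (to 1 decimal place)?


Zipf's law: f(r) = f(1) / r
f(1) = 1556
f(99) = 1556 / 99
= 15.7 occurrences


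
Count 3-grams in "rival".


Word: "rival" (length 5)
Number of 3-grams = length - 3 + 1 = 5 - 3 + 1
= 3


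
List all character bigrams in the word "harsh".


Word: "harsh" (length 5)
Number of bigrams = 5 - 2 + 1 = 4
  Position 0: "ha"
  Position 1: "ar"
  Position 2: "rs"
  Position 3: "sh"
Bigrams = "ha", "ar", "rs", "sh"


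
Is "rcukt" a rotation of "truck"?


Word: "truck", Candidate: "rcukt"
Method: check if candidate is substring of word+word
"trucktruck" contains "rcukt"? No
Is rotation = No


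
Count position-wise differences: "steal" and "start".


Comparing character by character (same length = 5):
  Pos 0: 's' vs 's' =
  Pos 1: 't' vs 't' =
  Pos 2: 'e' vs 'a' !=
  Pos 3: 'a' vs 'r' !=
  Pos 4: 'l' vs 't' !=
Hamming distance = 3


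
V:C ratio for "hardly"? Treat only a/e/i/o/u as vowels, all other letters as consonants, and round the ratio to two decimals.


Word: "hardly"
Vowels (a,e,i,o,u): 1
Consonants: 5
Ratio = 1/5
= 0.20


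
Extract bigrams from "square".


Word: "square" (length 6)
Number of bigrams = 6 - 2 + 1 = 5
  Position 0: "sq"
  Position 1: "qu"
  Position 2: "ua"
  Position 3: "ar"
  Position 4: "re"
Bigrams = "sq", "qu", "ua", "ar", "re"


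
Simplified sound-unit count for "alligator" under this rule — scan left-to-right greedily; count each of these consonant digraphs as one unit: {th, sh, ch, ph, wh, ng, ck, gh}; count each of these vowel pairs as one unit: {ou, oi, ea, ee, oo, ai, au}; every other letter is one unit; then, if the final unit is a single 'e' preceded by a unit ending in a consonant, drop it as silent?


Word: "alligator" (9 letters)
Left-to-right scan:
  (1) 'a' (letter)
  (2) 'l' (letter)
  (3) 'l' (letter)
  (4) 'i' (letter)
  (5) 'g' (letter)
  (6) 'a' (letter)
  (7) 't' (letter)
  (8) 'o' (letter)
  (9) 'r' (letter)
Units from scan: 9
Sound units = 9 units


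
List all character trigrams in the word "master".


Word: "master" (length 6)
Number of trigrams = 6 - 3 + 1 = 4
  Position 0: "mas"
  Position 1: "ast"
  Position 2: "ste"
  Position 3: "ter"
Trigrams = "mas", "ast", "ste", "ter"


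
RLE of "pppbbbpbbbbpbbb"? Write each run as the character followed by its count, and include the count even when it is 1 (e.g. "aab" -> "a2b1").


String: "pppbbbpbbbbpbbb"
Scanning for consecutive runs:
  'p' x 3
  'b' x 3
  'p' x 1
  'b' x 4
  'p' x 1
  'b' x 3
RLE = "p3b3p1b4p1b3"


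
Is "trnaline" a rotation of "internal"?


Word: "internal", Candidate: "trnaline"
Method: check if candidate is substring of word+word
"internalinternal" contains "trnaline"? No
Is rotation = No


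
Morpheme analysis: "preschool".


Word: "preschool"
Morphemes: pre- | school
Each morpheme carries meaning
= 2 morphemes


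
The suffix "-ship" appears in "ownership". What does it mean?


Suffix: -ship
Example: ownership (owner + -ship)
Meaning = state / position


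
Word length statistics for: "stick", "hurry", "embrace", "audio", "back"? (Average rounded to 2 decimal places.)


Lengths: "stick"=5, "hurry"=5, "embrace"=7, "audio"=5, "back"=4
Sum = 26, Count = 5
Average = 26/5 = 5.20
= avg=5.20, min=4, max=7


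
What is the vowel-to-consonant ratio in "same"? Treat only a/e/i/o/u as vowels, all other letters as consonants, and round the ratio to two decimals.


Word: "same"
Vowels (a,e,i,o,u): 2
Consonants: 2
Ratio = 2/2
= 1.00


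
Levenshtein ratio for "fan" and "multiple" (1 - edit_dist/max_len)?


Word 1: "fan" (length 3)
Word 2: "multiple" (length 8)
One optimal edit sequence:
  1. insert 'm'  (+1)
  2. insert 'u'  (+1)
  3. insert 'l'  (+1)
  4. insert 't'  (+1)
  5. insert 'i'  (+1)
  6. substitute 'f' -> 'p'  (+1)
  7. substitute 'a' -> 'l'  (+1)
  8. substitute 'n' -> 'e'  (+1)
Edit distance = 8
Max length = max(3, 8) = 8
Similarity = 1 - 8/8
= 0.0000


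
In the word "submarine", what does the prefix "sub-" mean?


Prefix: sub-
As in: submarine -> sub- + marine
Meaning = under / below


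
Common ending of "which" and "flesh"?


Word 1: "which"
Word 2: "flesh"
Comparing from end:
  Pos -1: 'h' == 'h'
  Pos -2: 'c' != 's' (stop)
LCS = "h" (length 1)


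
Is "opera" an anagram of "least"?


Word 1: "least" → sorted: aelst
Word 2: "opera" → sorted: aeopr
Same letters? aelst != aeopr
Anagram = No


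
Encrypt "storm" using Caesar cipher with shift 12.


Word: "storm"
Shift: 12
Each letter → (letter + shift) mod 26:
  's' (18) + 12 = 4 → 'e'
  't' (19) + 12 = 5 → 'f'
  'o' (14) + 12 = 0 → 'a'
  'r' (17) + 12 = 3 → 'd'
  'm' (12) + 12 = 24 → 'y'
Result = "efady"


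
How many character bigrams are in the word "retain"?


Word: "retain" (length 6)
Number of 2-grams = length - 2 + 1 = 6 - 2 + 1
= 5


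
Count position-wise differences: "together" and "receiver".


Comparing character by character (same length = 8):
  Pos 0: 't' vs 'r' !=
  Pos 1: 'o' vs 'e' !=
  Pos 2: 'g' vs 'c' !=
  Pos 3: 'e' vs 'e' =
  Pos 4: 't' vs 'i' !=
  Pos 5: 'h' vs 'v' !=
  Pos 6: 'e' vs 'e' =
  Pos 7: 'r' vs 'r' =
Hamming distance = 5


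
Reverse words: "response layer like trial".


Original: "response layer like trial"
Words (1..n): response | layer | like | trial
Reversed (n..1): trial | like | layer | response
Result = "trial like layer response"


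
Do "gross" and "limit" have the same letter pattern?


Pattern of "gross": [0, 1, 2, 3, 3]
Pattern of "limit": [0, 1, 2, 1, 3]
Patterns do not match
Same pattern = No


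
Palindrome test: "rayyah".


Word: "rayyah"
Reversed: "hayyar"
Forward == Backward? rayyah != hayyar
Palindrome = No


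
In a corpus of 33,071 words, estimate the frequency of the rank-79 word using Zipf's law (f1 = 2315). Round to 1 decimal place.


Zipf's law: f(r) = f(1) / r
f(1) = 2315
f(79) = 2315 / 79
= 29.3 occurrences


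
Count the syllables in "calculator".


Word: "calculator"
Syllable breakdown: cal | cu | la | tor
Counting: 4 parts
= 4 syllables


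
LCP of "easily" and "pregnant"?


Word 1: "easily"
Word 2: "pregnant"
Comparing from start:
  Pos 0: 'e' != 'p' (stop)
LCP = "" (length 0)


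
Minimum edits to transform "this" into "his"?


Word 1: "this" (length 4)
Word 2: "his" (length 3)
One optimal edit sequence (insert/delete/substitute each cost 1):
  1. delete 't'  (+1)
  2. keep 'h'
  3. keep 'i'
  4. keep 's'
Total edit operations: 1
Edit distance = 1


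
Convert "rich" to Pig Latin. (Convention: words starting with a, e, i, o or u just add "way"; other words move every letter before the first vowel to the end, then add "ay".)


Word: "rich"
Starts with consonant(s) → move to end, add 'ay'
Consonant cluster: "r"
Pig Latin = "ichray"


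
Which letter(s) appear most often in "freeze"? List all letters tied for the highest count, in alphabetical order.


Word: "freeze"
Letter counts:
  'e': 3
  'f': 1
  'r': 1
  'z': 1
Maximum count = 3
Most frequent = 'e' (3 times each)


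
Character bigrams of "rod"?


Word: "rod" (length 3)
Number of bigrams = 3 - 2 + 1 = 2
  Position 0: "ro"
  Position 1: "od"
Bigrams = "ro", "od"


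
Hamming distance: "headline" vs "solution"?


Comparing character by character (same length = 8):
  Pos 0: 'h' vs 's' !=
  Pos 1: 'e' vs 'o' !=
  Pos 2: 'a' vs 'l' !=
  Pos 3: 'd' vs 'u' !=
  Pos 4: 'l' vs 't' !=
  Pos 5: 'i' vs 'i' =
  Pos 6: 'n' vs 'o' !=
  Pos 7: 'e' vs 'n' !=
Hamming distance = 7


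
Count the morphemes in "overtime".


Word: "overtime"
Morphemes: over- | time
Each morpheme carries meaning
= 2 morphemes


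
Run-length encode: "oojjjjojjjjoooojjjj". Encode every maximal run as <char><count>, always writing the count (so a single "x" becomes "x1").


String: "oojjjjojjjjoooojjjj"
Scanning for consecutive runs:
  'o' x 2
  'j' x 4
  'o' x 1
  'j' x 4
  'o' x 4
  'j' x 4
RLE = "o2j4o1j4o4j4"


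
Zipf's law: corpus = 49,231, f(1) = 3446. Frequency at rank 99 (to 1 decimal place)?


Zipf's law: f(r) = f(1) / r
f(1) = 3446
f(99) = 3446 / 99
= 34.8 occurrences


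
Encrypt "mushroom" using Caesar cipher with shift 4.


Word: "mushroom"
Shift: 4
Each letter → (letter + shift) mod 26:
  'm' (12) + 4 = 16 → 'q'
  'u' (20) + 4 = 24 → 'y'
  's' (18) + 4 = 22 → 'w'
  'h' (7) + 4 = 11 → 'l'
  'r' (17) + 4 = 21 → 'v'
  'o' (14) + 4 = 18 → 's'
  'o' (14) + 4 = 18 → 's'
  'm' (12) + 4 = 16 → 'q'
Result = "qywlvssq"


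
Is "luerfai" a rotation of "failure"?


Word: "failure", Candidate: "luerfai"
Method: check if candidate is substring of word+word
"failurefailure" contains "luerfai"? No
Is rotation = No


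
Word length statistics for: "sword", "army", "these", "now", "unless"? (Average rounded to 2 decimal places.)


Lengths: "sword"=5, "army"=4, "these"=5, "now"=3, "unless"=6
Sum = 23, Count = 5
Average = 23/5 = 4.60
= avg=4.60, min=3, max=6


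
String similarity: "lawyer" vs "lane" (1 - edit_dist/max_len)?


Word 1: "lawyer" (length 6)
Word 2: "lane" (length 4)
One optimal edit sequence:
  1. keep 'l'
  2. keep 'a'
  3. delete 'w'  (+1)
  4. substitute 'y' -> 'n'  (+1)
  5. keep 'e'
  6. delete 'r'  (+1)
Edit distance = 3
Max length = max(6, 4) = 6
Similarity = 1 - 3/6
= 0.5000


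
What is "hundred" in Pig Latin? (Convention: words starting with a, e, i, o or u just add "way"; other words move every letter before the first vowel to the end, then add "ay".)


Word: "hundred"
Starts with consonant(s) → move to end, add 'ay'
Consonant cluster: "h"
Pig Latin = "undredhay"


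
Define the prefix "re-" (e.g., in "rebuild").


Prefix: re-
Example: rebuild (re- + build)
Meaning = again


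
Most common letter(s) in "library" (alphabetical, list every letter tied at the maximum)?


Word: "library"
Letter counts:
  'a': 1
  'b': 1
  'i': 1
  'l': 1
  'r': 2
  'y': 1
Maximum count = 2
Most frequent = 'r' (2 times each)


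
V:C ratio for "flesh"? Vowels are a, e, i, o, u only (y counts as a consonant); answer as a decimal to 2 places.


Word: "flesh"
Vowels (a,e,i,o,u): 1
Consonants: 4
Ratio = 1/4
= 0.25


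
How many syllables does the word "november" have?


Word: "november"
Syllable breakdown: no | vem | ber
Counting: 3 parts
= 3 syllables


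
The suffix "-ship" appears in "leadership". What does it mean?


Suffix: -ship
Example: leadership (leader + -ship)
Meaning = state / position


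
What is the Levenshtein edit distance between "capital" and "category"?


Word 1: "capital" (length 7)
Word 2: "category" (length 8)
One optimal edit sequence (insert/delete/substitute each cost 1):
  1. keep 'c'
  2. keep 'a'
  3. insert 't'  (+1)
  4. substitute 'p' -> 'e'  (+1)
  5. substitute 'i' -> 'g'  (+1)
  6. substitute 't' -> 'o'  (+1)
  7. substitute 'a' -> 'r'  (+1)
  8. substitute 'l' -> 'y'  (+1)
Total edit operations: 6
Edit distance = 6


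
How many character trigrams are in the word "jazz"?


Word: "jazz" (length 4)
Number of 3-grams = length - 3 + 1 = 4 - 3 + 1
= 2


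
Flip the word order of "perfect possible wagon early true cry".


Original: "perfect possible wagon early true cry"
Words (1..n): perfect | possible | wagon | early | true | cry
Reversed (n..1): cry | true | early | wagon | possible | perfect
Result = "cry true early wagon possible perfect"


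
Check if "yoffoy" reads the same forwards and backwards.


Word: "yoffoy"
Reversed: "yoffoy"
Forward == Backward? yoffoy == yoffoy
Palindrome = Yes


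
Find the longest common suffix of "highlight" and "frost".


Word 1: "highlight"
Word 2: "frost"
Comparing from end:
  Pos -1: 't' == 't'
  Pos -2: 'h' != 's' (stop)
LCS = "t" (length 1)


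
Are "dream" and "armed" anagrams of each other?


Word 1: "dream" → sorted: ademr
Word 2: "armed" → sorted: ademr
Same letters? ademr == ademr
Anagram = Yes


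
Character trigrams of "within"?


Word: "within" (length 6)
Number of trigrams = 6 - 3 + 1 = 4
  Position 0: "wit"
  Position 1: "ith"
  Position 2: "thi"
  Position 3: "hin"
Trigrams = "wit", "ith", "thi", "hin"


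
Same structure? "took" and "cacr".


Pattern of "took": [0, 1, 1, 2]
Pattern of "cacr": [0, 1, 0, 2]
Patterns do not match
Same pattern = No


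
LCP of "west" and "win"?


Word 1: "west"
Word 2: "win"
Comparing from start:
  Pos 0: 'w' == 'w'
  Pos 1: 'e' != 'i' (stop)
LCP = "w" (length 1)


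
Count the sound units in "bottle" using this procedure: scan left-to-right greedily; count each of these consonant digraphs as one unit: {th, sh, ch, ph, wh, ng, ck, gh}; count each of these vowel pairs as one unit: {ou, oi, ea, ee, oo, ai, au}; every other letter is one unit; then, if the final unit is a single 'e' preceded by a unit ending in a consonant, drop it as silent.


Word: "bottle" (6 letters)
Left-to-right scan:
  1. 'b' (letter)
  2. 'o' (letter)
  3. 't' (letter)
  4. 't' (letter)
  5. 'l' (letter)
  6. 'e' (letter)
Units from scan: 6
Final unit is 'e' after a consonant -> drop as silent (-1)
Sound units = 5 units


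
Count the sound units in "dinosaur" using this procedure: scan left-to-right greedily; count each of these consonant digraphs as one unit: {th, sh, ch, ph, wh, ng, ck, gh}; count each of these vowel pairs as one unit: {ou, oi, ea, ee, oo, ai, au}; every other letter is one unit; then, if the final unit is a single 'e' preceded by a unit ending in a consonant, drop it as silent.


Word: "dinosaur" (8 letters)
Left-to-right scan:
  (1) 'd' (letter)
  (2) 'i' (letter)
  (3) 'n' (letter)
  (4) 'o' (letter)
  (5) 's' (letter)
  (6) 'au' (vowel-pair)
  (7) 'r' (letter)
Units from scan: 7
Sound units = 7 units


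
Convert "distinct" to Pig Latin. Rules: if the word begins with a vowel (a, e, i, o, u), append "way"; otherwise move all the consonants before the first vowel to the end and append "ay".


Word: "distinct"
Starts with consonant(s) → move to end, add 'ay'
Consonant cluster: "d"
Pig Latin = "istinctday"


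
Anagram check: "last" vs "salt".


Word 1: "last" → sorted: alst
Word 2: "salt" → sorted: alst
Same letters? alst == alst
Anagram = Yes


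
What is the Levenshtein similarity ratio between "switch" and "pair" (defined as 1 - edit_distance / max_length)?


Word 1: "switch" (length 6)
Word 2: "pair" (length 4)
One optimal edit sequence:
  1. substitute 's' -> 'p'  (+1)
  2. substitute 'w' -> 'a'  (+1)
  3. keep 'i'
  4. delete 't'  (+1)
  5. delete 'c'  (+1)
  6. substitute 'h' -> 'r'  (+1)
Edit distance = 5
Max length = max(6, 4) = 6
Similarity = 1 - 5/6
= 0.1667


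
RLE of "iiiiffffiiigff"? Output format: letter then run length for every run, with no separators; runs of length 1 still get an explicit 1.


String: "iiiiffffiiigff"
Scanning for consecutive runs:
  'i' x 4
  'f' x 4
  'i' x 3
  'g' x 1
  'f' x 2
RLE = "i4f4i3g1f2"


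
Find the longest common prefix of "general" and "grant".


Word 1: "general"
Word 2: "grant"
Comparing from start:
  Pos 0: 'g' == 'g'
  Pos 1: 'e' != 'r' (stop)
LCP = "g" (length 1)


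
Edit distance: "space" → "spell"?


Word 1: "space" (length 5)
Word 2: "spell" (length 5)
One optimal edit sequence (insert/delete/substitute each cost 1):
  1. keep 's'
  2. keep 'p'
  3. substitute 'a' -> 'e'  (+1)
  4. substitute 'c' -> 'l'  (+1)
  5. substitute 'e' -> 'l'  (+1)
Total edit operations: 3
Edit distance = 3


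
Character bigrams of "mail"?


Word: "mail" (length 4)
Number of bigrams = 4 - 2 + 1 = 3
  Position 0: "ma"
  Position 1: "ai"
  Position 2: "il"
Bigrams = "ma", "ai", "il"


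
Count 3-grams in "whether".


Word: "whether" (length 7)
Number of 3-grams = length - 3 + 1 = 7 - 3 + 1
= 5


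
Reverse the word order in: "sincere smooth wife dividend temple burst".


Original: "sincere smooth wife dividend temple burst"
Words (1..n): sincere | smooth | wife | dividend | temple | burst
Reversed (n..1): burst | temple | dividend | wife | smooth | sincere
Result = "burst temple dividend wife smooth sincere"


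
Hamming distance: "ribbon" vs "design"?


Comparing character by character (same length = 6):
  Pos 0: 'r' vs 'd' !=
  Pos 1: 'i' vs 'e' !=
  Pos 2: 'b' vs 's' !=
  Pos 3: 'b' vs 'i' !=
  Pos 4: 'o' vs 'g' !=
  Pos 5: 'n' vs 'n' =
Hamming distance = 5


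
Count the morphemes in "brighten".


Word: "brighten"
Morphemes: bright / -en
Each morpheme carries meaning
= 2 morphemes


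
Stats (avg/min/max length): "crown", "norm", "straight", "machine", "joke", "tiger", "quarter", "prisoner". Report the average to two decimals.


Lengths: "crown"=5, "norm"=4, "straight"=8, "machine"=7, "joke"=4, "tiger"=5, "quarter"=7, "prisoner"=8
Sum = 48, Count = 8
Average = 48/8 = 6.00
= avg=6.00, min=4, max=8


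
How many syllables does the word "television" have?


Word: "television"
Syllable breakdown: tel / e / vi / sion
Counting: 4 parts
= 4 syllables


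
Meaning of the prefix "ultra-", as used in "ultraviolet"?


Prefix: ultra-
As in: ultraviolet -> ultra- + violet
Meaning = beyond


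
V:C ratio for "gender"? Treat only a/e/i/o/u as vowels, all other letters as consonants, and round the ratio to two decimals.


Word: "gender"
Vowels (a,e,i,o,u): 2
Consonants: 4
Ratio = 2/4
= 0.50


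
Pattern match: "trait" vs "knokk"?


Pattern of "trait": [0, 1, 2, 3, 0]
Pattern of "knokk": [0, 1, 2, 0, 0]
Patterns do not match
Same pattern = No


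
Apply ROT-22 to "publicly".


Word: "publicly"
Shift: 22
Each letter → (letter + shift) mod 26:
  'p' (15) + 22 = 11 → 'l'
  'u' (20) + 22 = 16 → 'q'
  'b' (1) + 22 = 23 → 'x'
  'l' (11) + 22 = 7 → 'h'
  'i' (8) + 22 = 4 → 'e'
  'c' (2) + 22 = 24 → 'y'
  'l' (11) + 22 = 7 → 'h'
  'y' (24) + 22 = 20 → 'u'
Result = "lqxheyhu"


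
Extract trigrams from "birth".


Word: "birth" (length 5)
Number of trigrams = 5 - 3 + 1 = 3
  Position 0: "bir"
  Position 1: "irt"
  Position 2: "rth"
Trigrams = "bir", "irt", "rth"


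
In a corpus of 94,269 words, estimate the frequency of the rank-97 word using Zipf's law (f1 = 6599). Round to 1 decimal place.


Zipf's law: f(r) = f(1) / r
f(1) = 6599
f(97) = 6599 / 97
= 68.0 occurrences


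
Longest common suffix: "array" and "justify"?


Word 1: "array"
Word 2: "justify"
Comparing from end:
  Pos -1: 'y' == 'y'
  Pos -2: 'a' != 'f' (stop)
LCS = "y" (length 1)


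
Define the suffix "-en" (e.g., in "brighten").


Suffix: -en
Example: brighten (bright + -en)
Meaning = to make / become


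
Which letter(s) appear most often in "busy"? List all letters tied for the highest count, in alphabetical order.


Word: "busy"
Letter counts:
  'b': 1
  's': 1
  'u': 1
  'y': 1
Maximum count = 1
Most frequent = 'b', 's', 'u', 'y' (1 time each)


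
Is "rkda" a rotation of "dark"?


Word: "dark", Candidate: "rkda"
Method: check if candidate is substring of word+word
"darkdark" contains "rkda"? Yes
Is rotation = Yes


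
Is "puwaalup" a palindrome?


Word: "puwaalup"
Reversed: "pulaawup"
Forward == Backward? puwaalup != pulaawup
Palindrome = No


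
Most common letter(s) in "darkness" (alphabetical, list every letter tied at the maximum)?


Word: "darkness"
Letter counts:
  'a': 1
  'd': 1
  'e': 1
  'k': 1
  'n': 1
  'r': 1
  's': 2
Maximum count = 2
Most frequent = 's' (2 times each)


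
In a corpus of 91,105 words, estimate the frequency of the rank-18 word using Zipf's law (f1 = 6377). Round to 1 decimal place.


Zipf's law: f(r) = f(1) / r
f(1) = 6377
f(18) = 6377 / 18
= 354.3 occurrences


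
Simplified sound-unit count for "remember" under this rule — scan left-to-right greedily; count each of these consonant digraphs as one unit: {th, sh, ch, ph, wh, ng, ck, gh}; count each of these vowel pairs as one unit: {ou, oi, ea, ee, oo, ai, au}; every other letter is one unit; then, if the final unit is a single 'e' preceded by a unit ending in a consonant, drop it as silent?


Word: "remember" (8 letters)
Left-to-right scan:
  [1] 'r' (letter)
  [2] 'e' (letter)
  [3] 'm' (letter)
  [4] 'e' (letter)
  [5] 'm' (letter)
  [6] 'b' (letter)
  [7] 'e' (letter)
  [8] 'r' (letter)
Units from scan: 8
Sound units = 8 units


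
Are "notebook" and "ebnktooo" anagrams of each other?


Word 1: "notebook" → sorted: beknooot
Word 2: "ebnktooo" → sorted: beknooot
Same letters? beknooot == beknooot
Anagram = Yes


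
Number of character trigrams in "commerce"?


Word: "commerce" (length 8)
Number of 3-grams = length - 3 + 1 = 8 - 3 + 1
= 6


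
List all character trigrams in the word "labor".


Word: "labor" (length 5)
Number of trigrams = 5 - 3 + 1 = 3
  Position 0: "lab"
  Position 1: "abo"
  Position 2: "bor"
Trigrams = "lab", "abo", "bor"


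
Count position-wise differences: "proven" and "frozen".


Comparing character by character (same length = 6):
  Pos 0: 'p' vs 'f' !=
  Pos 1: 'r' vs 'r' =
  Pos 2: 'o' vs 'o' =
  Pos 3: 'v' vs 'z' !=
  Pos 4: 'e' vs 'e' =
  Pos 5: 'n' vs 'n' =
Hamming distance = 2


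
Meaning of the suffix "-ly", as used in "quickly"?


Suffix: -ly
As in: quickly -> quick + -ly
Meaning = in a manner


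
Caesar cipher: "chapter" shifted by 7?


Word: "chapter"
Shift: 7
Each letter → (letter + shift) mod 26:
  'c' (2) + 7 = 9 → 'j'
  'h' (7) + 7 = 14 → 'o'
  'a' (0) + 7 = 7 → 'h'
  'p' (15) + 7 = 22 → 'w'
  't' (19) + 7 = 0 → 'a'
  'e' (4) + 7 = 11 → 'l'
  'r' (17) + 7 = 24 → 'y'
Result = "johwaly"


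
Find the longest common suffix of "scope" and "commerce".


Word 1: "scope"
Word 2: "commerce"
Comparing from end:
  Pos -1: 'e' == 'e'
  Pos -2: 'p' != 'c' (stop)
LCS = "e" (length 1)


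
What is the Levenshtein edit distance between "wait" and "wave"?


Word 1: "wait" (length 4)
Word 2: "wave" (length 4)
One optimal edit sequence (insert/delete/substitute each cost 1):
  1. keep 'w'
  2. keep 'a'
  3. substitute 'i' -> 'v'  (+1)
  4. substitute 't' -> 'e'  (+1)
Total edit operations: 2
Edit distance = 2


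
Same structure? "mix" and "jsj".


Pattern of "mix": [0, 1, 2]
Pattern of "jsj": [0, 1, 0]
Patterns do not match
Same pattern = No


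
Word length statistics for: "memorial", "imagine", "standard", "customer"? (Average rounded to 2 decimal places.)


Lengths: "memorial"=8, "imagine"=7, "standard"=8, "customer"=8
Sum = 31, Count = 4
Average = 31/4 = 7.75
= avg=7.75, min=7, max=8
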